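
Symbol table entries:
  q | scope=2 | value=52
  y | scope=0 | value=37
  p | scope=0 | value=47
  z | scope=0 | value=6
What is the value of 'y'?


Searching symbol table for 'y':
  q | scope=2 | value=52
  y | scope=0 | value=37 <- MATCH
  p | scope=0 | value=47
  z | scope=0 | value=6
Found 'y' at scope 0 with value 37

37


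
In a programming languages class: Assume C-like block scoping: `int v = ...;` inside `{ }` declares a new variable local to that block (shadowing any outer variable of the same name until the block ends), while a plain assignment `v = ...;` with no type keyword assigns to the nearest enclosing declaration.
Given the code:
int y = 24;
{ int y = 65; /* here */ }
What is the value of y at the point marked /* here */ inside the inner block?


Analyzing scoping rules:
Outer scope: declares y = 24
Inner block: 'int y = 65;' declares a NEW y that shadows the outer one
Inside the block the inner declaration is in scope -> 65
Result: 65

65


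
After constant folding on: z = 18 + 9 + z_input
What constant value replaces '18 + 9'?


Identifying constant sub-expression:
  Original: z = 18 + 9 + z_input
  18 and 9 are both compile-time constants
  Evaluating: 18 + 9 = 27
  After folding: z = 27 + z_input

27


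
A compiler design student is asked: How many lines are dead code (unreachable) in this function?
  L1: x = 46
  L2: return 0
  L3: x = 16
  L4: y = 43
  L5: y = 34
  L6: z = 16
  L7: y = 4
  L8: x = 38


Analyzing control flow:
  L1: reachable (before return)
  L2: reachable (return statement)
  L3: DEAD (after return at L2)
  L4: DEAD (after return at L2)
  L5: DEAD (after return at L2)
  L6: DEAD (after return at L2)
  L7: DEAD (after return at L2)
  L8: DEAD (after return at L2)
Return at L2, total lines = 8
Dead lines: L3 through L8
Count: 6

6


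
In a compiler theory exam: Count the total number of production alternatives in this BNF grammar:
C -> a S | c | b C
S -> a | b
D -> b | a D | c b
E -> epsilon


Counting alternatives per rule:
  C: 3 alternative(s)
  S: 2 alternative(s)
  D: 3 alternative(s)
  E: 1 alternative(s)
Sum: 3 + 2 + 3 + 1 = 9

9


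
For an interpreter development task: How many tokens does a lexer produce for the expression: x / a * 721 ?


Scanning 'x / a * 721'
Token 1: 'x' -> identifier
Token 2: '/' -> operator
Token 3: 'a' -> identifier
Token 4: '*' -> operator
Token 5: '721' -> integer_literal
Total tokens: 5

5


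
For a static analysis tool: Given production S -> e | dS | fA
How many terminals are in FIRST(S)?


Production: S -> e | dS | fA
Examining each alternative for leading terminals:
  S -> e : first terminal = 'e'
  S -> dS : first terminal = 'd'
  S -> fA : first terminal = 'f'
FIRST(S) = {d, e, f}
Count: 3

3


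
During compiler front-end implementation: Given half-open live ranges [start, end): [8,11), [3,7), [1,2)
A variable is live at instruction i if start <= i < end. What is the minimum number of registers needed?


Live ranges:
  Var0: [8, 11)
  Var1: [3, 7)
  Var2: [1, 2)
Sweep-line events (position, delta, active):
  pos=1 start -> active=1
  pos=2 end -> active=0
  pos=3 start -> active=1
  pos=7 end -> active=0
  pos=8 start -> active=1
  pos=11 end -> active=0
Maximum simultaneous active: 1
Minimum registers needed: 1

1


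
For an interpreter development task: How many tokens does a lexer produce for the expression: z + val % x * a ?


Scanning 'z + val % x * a'
Token 1: 'z' -> identifier
Token 2: '+' -> operator
Token 3: 'val' -> identifier
Token 4: '%' -> operator
Token 5: 'x' -> identifier
Token 6: '*' -> operator
Token 7: 'a' -> identifier
Total tokens: 7

7


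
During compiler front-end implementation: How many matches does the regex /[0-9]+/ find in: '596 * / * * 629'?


Pattern: /[0-9]+/ (int literals)
Input: '596 * / * * 629'
Scanning for matches:
  Match 1: '596'
  Match 2: '629'
Total matches: 2

2


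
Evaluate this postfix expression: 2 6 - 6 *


Processing tokens left to right:
Push 2, Push 6
Pop 2 and 6, compute 2 - 6 = -4, push -4
Push 6
Pop -4 and 6, compute -4 * 6 = -24, push -24
Stack result: -24

-24


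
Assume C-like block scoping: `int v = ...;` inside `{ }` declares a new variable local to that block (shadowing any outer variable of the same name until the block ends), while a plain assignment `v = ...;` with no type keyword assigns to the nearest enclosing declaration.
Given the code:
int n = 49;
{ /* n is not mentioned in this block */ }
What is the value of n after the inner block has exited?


Analyzing scoping rules:
Outer scope: declares n = 49
Inner block: n is neither redeclared nor assigned -> unchanged
After the block -> 49
Result: 49

49


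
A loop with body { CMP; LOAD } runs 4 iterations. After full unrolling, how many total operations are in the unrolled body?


Loop body operations: CMP, LOAD (2 ops per iteration)
Unrolling 4 iterations:
  Iteration 1: CMP, LOAD (2 ops)
  Iteration 2: CMP, LOAD (2 ops)
  Iteration 3: CMP, LOAD (2 ops)
  Iteration 4: CMP, LOAD (2 ops)
Total: 4 iterations * 2 ops/iter = 8 operations

8


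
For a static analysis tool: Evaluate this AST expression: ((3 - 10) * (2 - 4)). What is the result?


Expression: ((3 - 10) * (2 - 4))
Evaluating step by step:
  3 - 10 = -7
  2 - 4 = -2
  -7 * -2 = 14
Result: 14

14


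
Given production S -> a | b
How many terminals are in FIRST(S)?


Production: S -> a | b
Examining each alternative for leading terminals:
  S -> a : first terminal = 'a'
  S -> b : first terminal = 'b'
FIRST(S) = {a, b}
Count: 2

2


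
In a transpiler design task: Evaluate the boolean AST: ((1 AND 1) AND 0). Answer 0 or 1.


Step 1: Evaluate inner node
  1 AND 1 = 1
Step 2: Evaluate root node
  1 AND 0 = 0

0


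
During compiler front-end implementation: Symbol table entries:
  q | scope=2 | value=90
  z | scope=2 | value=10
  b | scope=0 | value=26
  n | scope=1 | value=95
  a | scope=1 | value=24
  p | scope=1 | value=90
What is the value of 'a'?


Searching symbol table for 'a':
  q | scope=2 | value=90
  z | scope=2 | value=10
  b | scope=0 | value=26
  n | scope=1 | value=95
  a | scope=1 | value=24 <- MATCH
  p | scope=1 | value=90
Found 'a' at scope 1 with value 24

24


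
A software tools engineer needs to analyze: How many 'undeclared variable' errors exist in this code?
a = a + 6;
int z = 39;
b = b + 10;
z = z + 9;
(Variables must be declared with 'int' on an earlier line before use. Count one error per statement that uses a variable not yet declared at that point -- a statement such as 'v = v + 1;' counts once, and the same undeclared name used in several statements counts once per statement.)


Scanning code line by line:
  Line 1: use 'a' -> ERROR (undeclared)
  Line 2: declare 'z' -> declared = ['z']
  Line 3: use 'b' -> ERROR (undeclared)
  Line 4: use 'z' -> OK (declared)
Total undeclared variable errors: 2

2


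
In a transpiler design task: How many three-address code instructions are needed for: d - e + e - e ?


Expression: d - e + e - e
Generating three-address code (respecting * over +/- precedence):
  Instruction 1: t1 = d - e
  Instruction 2: t2 = t1 + e
  Instruction 3: t3 = t2 - e
Total instructions: 3

3


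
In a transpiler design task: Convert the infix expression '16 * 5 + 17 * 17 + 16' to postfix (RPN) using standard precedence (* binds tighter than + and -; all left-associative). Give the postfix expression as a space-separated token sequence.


Applying the shunting-yard algorithm:
  Operand 16 -> output
  Push '*' onto operator stack -> op-stack: [*]
  Operand 5 -> output
  See '+' (prec 1); top '*' (prec 2) >= it -> pop '*' to output
  Push '+' onto operator stack -> op-stack: [+]
  Operand 17 -> output
  Push '*' onto operator stack -> op-stack: [+, *]
  Operand 17 -> output
  See '+' (prec 1); top '*' (prec 2) >= it -> pop '*' to output
  See '+' (prec 1); top '+' (prec 1) >= it -> pop '+' to output
  Push '+' onto operator stack -> op-stack: [+]
  Operand 16 -> output
  End of input: pop '+' to output
Postfix result: 16 5 * 17 17 * + 16 +

16 5 * 17 17 * + 16 +


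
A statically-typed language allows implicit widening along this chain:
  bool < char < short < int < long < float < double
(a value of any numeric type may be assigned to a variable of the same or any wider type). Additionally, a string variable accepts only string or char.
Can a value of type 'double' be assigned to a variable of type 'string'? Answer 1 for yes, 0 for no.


Target variable type: string
Source value type: double
Rule: string accepts only {string, char}
  source 'double' in {string, char}? No
Result: 0

0


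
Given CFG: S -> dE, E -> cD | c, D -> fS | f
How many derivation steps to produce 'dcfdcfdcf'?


Grammar: S -> dE, E -> cD | c, D -> fS | f
Deriving 'dcfdcfdcf':
Step 1: S -> dE => dE
Step 2: E -> cD => dcD
Step 3: D -> fS => dcfS
Step 4: S -> dE => dcfdE
Step 5: E -> cD => dcfdcD
Step 6: D -> fS => dcfdcfS
Step 7: S -> dE => dcfdcfdE
Step 8: E -> cD => dcfdcfdcD
Step 9: D -> f => dcfdcfdcf
Total derivation steps: 9

9


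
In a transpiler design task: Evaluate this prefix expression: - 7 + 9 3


Parsing prefix expression: - 7 + 9 3
Step 1: Innermost operation '+ 9 3'
  9 + 3 = 12
Step 2: Outer operation '- 7 [12]'
  7 - 12 = -5

-5


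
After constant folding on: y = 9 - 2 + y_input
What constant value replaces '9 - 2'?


Identifying constant sub-expression:
  Original: y = 9 - 2 + y_input
  9 and 2 are both compile-time constants
  Evaluating: 9 - 2 = 7
  After folding: y = 7 + y_input

7


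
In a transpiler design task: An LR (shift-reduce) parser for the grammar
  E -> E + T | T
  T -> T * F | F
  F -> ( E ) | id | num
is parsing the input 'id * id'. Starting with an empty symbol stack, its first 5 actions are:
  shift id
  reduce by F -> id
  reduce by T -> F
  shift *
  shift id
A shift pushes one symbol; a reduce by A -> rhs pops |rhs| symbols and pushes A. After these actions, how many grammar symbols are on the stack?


Tracking the symbol stack through each action:
  Action 1: shift 'id' : push -> stack = [id] (size 1)
  Action 2: reduce by F -> id : pop 1, push F -> stack = [F] (size 1)
  Action 3: reduce by T -> F : pop 1, push T -> stack = [T] (size 1)
  Action 4: shift '*' : push -> stack = [T, *] (size 2)
  Action 5: shift 'id' : push -> stack = [T, *, id] (size 3)
Final stack size: 3

3


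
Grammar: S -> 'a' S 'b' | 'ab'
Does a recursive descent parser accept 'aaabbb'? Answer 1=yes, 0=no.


Grammar accepts strings of the form a^n b^n (n >= 1)
Word: 'aaabbb'
Counting: 3 a's and 3 b's
Check: 3 == 3? Yes
Derivation (S -> aSb applied 2 time(s), then S -> ab): S => aSb => aaSbb => aaabbb
Accepted

1


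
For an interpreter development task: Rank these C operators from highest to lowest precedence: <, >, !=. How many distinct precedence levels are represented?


Looking up precedence for each operator:
  < -> precedence 4
  > -> precedence 4
  != -> precedence 3
Sorted highest to lowest: <, >, !=
Distinct precedence values: [4, 3]
Number of distinct levels: 2

2


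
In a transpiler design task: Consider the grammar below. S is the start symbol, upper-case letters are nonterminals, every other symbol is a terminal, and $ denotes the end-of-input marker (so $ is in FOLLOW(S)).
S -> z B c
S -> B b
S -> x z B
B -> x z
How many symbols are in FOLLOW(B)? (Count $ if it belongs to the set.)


S is the start symbol and does not occur in any rule body, so FOLLOW(S) = {$}.
Examining every occurrence of B in a rule body:
  S -> z B c : B is followed by terminal 'c' -> add 'c'
  S -> B b : B is followed by terminal 'b' -> add 'b'
  S -> x z B : B is at the right end -> add FOLLOW(S) = {$}
  B -> x z : B does not occur in the body -> contributes nothing
FOLLOW(B) = {b, c, $}
Count: 3

3


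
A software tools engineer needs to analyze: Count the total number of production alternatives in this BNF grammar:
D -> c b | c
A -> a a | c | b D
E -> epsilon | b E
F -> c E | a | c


Counting alternatives per rule:
  D: 2 alternative(s)
  A: 3 alternative(s)
  E: 2 alternative(s)
  F: 3 alternative(s)
Sum: 2 + 3 + 2 + 3 = 10

10


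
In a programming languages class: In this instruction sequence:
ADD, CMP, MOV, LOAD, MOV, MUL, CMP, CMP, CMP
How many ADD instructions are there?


Scanning instruction sequence for ADD:
  Position 1: ADD <- MATCH
  Position 2: CMP
  Position 3: MOV
  Position 4: LOAD
  Position 5: MOV
  Position 6: MUL
  Position 7: CMP
  Position 8: CMP
  Position 9: CMP
Matches at positions: [1]
Total ADD count: 1

1


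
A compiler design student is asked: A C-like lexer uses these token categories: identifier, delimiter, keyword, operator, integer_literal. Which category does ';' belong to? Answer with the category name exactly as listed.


Token: ';'
Checking categories:
  identifier: no
  integer_literal: no
  operator: no
  keyword: no
  delimiter: YES
Category: delimiter

delimiter


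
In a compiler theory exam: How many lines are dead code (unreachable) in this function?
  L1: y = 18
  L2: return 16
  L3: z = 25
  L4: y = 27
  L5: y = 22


Analyzing control flow:
  L1: reachable (before return)
  L2: reachable (return statement)
  L3: DEAD (after return at L2)
  L4: DEAD (after return at L2)
  L5: DEAD (after return at L2)
Return at L2, total lines = 5
Dead lines: L3 through L5
Count: 3

3


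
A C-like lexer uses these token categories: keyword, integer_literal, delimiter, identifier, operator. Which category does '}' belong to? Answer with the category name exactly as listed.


Token: '}'
Checking categories:
  identifier: no
  integer_literal: no
  operator: no
  keyword: no
  delimiter: YES
Category: delimiter

delimiter


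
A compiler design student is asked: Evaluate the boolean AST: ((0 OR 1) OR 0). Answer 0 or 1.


Step 1: Evaluate inner node
  0 OR 1 = 1
Step 2: Evaluate root node
  1 OR 0 = 1

1


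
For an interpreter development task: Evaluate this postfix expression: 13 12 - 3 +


Processing tokens left to right:
Push 13, Push 12
Pop 13 and 12, compute 13 - 12 = 1, push 1
Push 3
Pop 1 and 3, compute 1 + 3 = 4, push 4
Stack result: 4

4


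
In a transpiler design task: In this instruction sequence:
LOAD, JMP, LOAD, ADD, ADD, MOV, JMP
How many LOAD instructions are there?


Scanning instruction sequence for LOAD:
  Position 1: LOAD <- MATCH
  Position 2: JMP
  Position 3: LOAD <- MATCH
  Position 4: ADD
  Position 5: ADD
  Position 6: MOV
  Position 7: JMP
Matches at positions: [1, 3]
Total LOAD count: 2

2


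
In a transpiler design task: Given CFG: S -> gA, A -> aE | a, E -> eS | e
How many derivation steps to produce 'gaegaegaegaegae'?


Grammar: S -> gA, A -> aE | a, E -> eS | e
Deriving 'gaegaegaegaegae':
Step 1: S -> gA => gA
Step 2: A -> aE => gaE
Step 3: E -> eS => gaeS
Step 4: S -> gA => gaegA
Step 5: A -> aE => gaegaE
Step 6: E -> eS => gaegaeS
Step 7: S -> gA => gaegaegA
Step 8: A -> aE => gaegaegaE
Step 9: E -> eS => gaegaegaeS
Step 10: S -> gA => gaegaegaegA
Step 11: A -> aE => gaegaegaegaE
Step 12: E -> eS => gaegaegaegaeS
Step 13: S -> gA => gaegaegaegaegA
Step 14: A -> aE => gaegaegaegaegaE
Step 15: E -> e => gaegaegaegaegae
Total derivation steps: 15

15


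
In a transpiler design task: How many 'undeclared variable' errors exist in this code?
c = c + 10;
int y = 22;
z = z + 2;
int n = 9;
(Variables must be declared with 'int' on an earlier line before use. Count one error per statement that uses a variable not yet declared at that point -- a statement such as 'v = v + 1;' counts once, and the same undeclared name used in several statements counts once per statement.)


Scanning code line by line:
  Line 1: use 'c' -> ERROR (undeclared)
  Line 2: declare 'y' -> declared = ['y']
  Line 3: use 'z' -> ERROR (undeclared)
  Line 4: declare 'n' -> declared = ['n', 'y']
Total undeclared variable errors: 2

2


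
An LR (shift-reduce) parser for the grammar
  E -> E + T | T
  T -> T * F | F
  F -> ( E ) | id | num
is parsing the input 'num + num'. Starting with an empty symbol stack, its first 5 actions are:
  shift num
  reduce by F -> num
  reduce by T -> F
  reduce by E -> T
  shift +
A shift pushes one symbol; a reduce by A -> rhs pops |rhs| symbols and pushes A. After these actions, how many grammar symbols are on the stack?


Tracking the symbol stack through each action:
  Action 1: shift 'num' : push -> stack = [num] (size 1)
  Action 2: reduce by F -> num : pop 1, push F -> stack = [F] (size 1)
  Action 3: reduce by T -> F : pop 1, push T -> stack = [T] (size 1)
  Action 4: reduce by E -> T : pop 1, push E -> stack = [E] (size 1)
  Action 5: shift '+' : push -> stack = [E, +] (size 2)
Final stack size: 2

2


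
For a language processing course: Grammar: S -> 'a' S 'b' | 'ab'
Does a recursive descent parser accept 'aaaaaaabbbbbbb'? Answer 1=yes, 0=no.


Grammar accepts strings of the form a^n b^n (n >= 1)
Word: 'aaaaaaabbbbbbb'
Counting: 7 a's and 7 b's
Check: 7 == 7? Yes
Derivation (S -> aSb applied 6 time(s), then S -> ab): S => aSb => aaSbb => aaaSbbb => aaaaSbbbb => aaaaaSbbbbb => aaaaaaSbbbbbb => aaaaaaabbbbbbb
Accepted

1


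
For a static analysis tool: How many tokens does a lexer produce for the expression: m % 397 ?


Scanning 'm % 397'
Token 1: 'm' -> identifier
Token 2: '%' -> operator
Token 3: '397' -> integer_literal
Total tokens: 3

3


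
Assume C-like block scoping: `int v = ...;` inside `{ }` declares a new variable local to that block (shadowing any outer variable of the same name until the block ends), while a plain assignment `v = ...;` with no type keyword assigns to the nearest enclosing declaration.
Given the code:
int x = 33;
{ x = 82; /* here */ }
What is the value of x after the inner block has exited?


Analyzing scoping rules:
Outer scope: declares x = 33
Inner block: 'x = 82;' has no type keyword, so it is an assignment to the outer x (no shadowing)
The assignment changed the outer variable itself, so the new value persists after the block -> 82
Result: 82

82


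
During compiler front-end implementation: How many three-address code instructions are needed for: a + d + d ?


Expression: a + d + d
Generating three-address code (respecting * over +/- precedence):
  Instruction 1: t1 = a + d
  Instruction 2: t2 = t1 + d
Total instructions: 2

2


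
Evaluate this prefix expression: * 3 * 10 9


Parsing prefix expression: * 3 * 10 9
Step 1: Innermost operation '* 10 9'
  10 * 9 = 90
Step 2: Outer operation '* 3 [90]'
  3 * 90 = 270

270


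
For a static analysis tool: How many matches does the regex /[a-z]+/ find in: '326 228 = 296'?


Pattern: /[a-z]+/ (identifiers)
Input: '326 228 = 296'
Scanning for matches:
Total matches: 0

0


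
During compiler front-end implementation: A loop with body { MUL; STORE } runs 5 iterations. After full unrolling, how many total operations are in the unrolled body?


Loop body operations: MUL, STORE (2 ops per iteration)
Unrolling 5 iterations:
  Iteration 1: MUL, STORE (2 ops)
  Iteration 2: MUL, STORE (2 ops)
  Iteration 3: MUL, STORE (2 ops)
  Iteration 4: MUL, STORE (2 ops)
  Iteration 5: MUL, STORE (2 ops)
Total: 5 iterations * 2 ops/iter = 10 operations

10


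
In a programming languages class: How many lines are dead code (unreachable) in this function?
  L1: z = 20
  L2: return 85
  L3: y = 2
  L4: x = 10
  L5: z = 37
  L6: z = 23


Analyzing control flow:
  L1: reachable (before return)
  L2: reachable (return statement)
  L3: DEAD (after return at L2)
  L4: DEAD (after return at L2)
  L5: DEAD (after return at L2)
  L6: DEAD (after return at L2)
Return at L2, total lines = 6
Dead lines: L3 through L6
Count: 4

4


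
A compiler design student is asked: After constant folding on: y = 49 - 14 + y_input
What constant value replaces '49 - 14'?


Identifying constant sub-expression:
  Original: y = 49 - 14 + y_input
  49 and 14 are both compile-time constants
  Evaluating: 49 - 14 = 35
  After folding: y = 35 + y_input

35


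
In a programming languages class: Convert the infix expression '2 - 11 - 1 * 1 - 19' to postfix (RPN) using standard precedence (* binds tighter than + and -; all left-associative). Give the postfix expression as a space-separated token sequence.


Applying the shunting-yard algorithm:
  Operand 2 -> output
  Push '-' onto operator stack -> op-stack: [-]
  Operand 11 -> output
  See '-' (prec 1); top '-' (prec 1) >= it -> pop '-' to output
  Push '-' onto operator stack -> op-stack: [-]
  Operand 1 -> output
  Push '*' onto operator stack -> op-stack: [-, *]
  Operand 1 -> output
  See '-' (prec 1); top '*' (prec 2) >= it -> pop '*' to output
  See '-' (prec 1); top '-' (prec 1) >= it -> pop '-' to output
  Push '-' onto operator stack -> op-stack: [-]
  Operand 19 -> output
  End of input: pop '-' to output
Postfix result: 2 11 - 1 1 * - 19 -

2 11 - 1 1 * - 19 -


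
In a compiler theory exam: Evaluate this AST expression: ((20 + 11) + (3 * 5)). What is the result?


Expression: ((20 + 11) + (3 * 5))
Evaluating step by step:
  20 + 11 = 31
  3 * 5 = 15
  31 + 15 = 46
Result: 46

46


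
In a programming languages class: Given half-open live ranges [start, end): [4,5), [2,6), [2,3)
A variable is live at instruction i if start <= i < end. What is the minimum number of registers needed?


Live ranges:
  Var0: [4, 5)
  Var1: [2, 6)
  Var2: [2, 3)
Sweep-line events (position, delta, active):
  pos=2 start -> active=1
  pos=2 start -> active=2
  pos=3 end -> active=1
  pos=4 start -> active=2
  pos=5 end -> active=1
  pos=6 end -> active=0
Maximum simultaneous active: 2
Minimum registers needed: 2

2


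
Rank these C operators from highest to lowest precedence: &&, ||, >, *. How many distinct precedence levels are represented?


Looking up precedence for each operator:
  && -> precedence 2
  || -> precedence 1
  > -> precedence 4
  * -> precedence 6
Sorted highest to lowest: *, >, &&, ||
Distinct precedence values: [6, 4, 2, 1]
Number of distinct levels: 4

4


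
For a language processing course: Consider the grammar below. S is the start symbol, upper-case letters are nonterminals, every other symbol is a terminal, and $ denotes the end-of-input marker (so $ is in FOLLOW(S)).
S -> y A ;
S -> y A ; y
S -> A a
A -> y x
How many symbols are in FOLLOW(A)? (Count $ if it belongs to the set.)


S is the start symbol and does not occur in any rule body, so FOLLOW(S) = {$}.
Examining every occurrence of A in a rule body:
  S -> y A ; : A is followed by terminal ';' -> add ';'
  S -> y A ; y : A is followed by terminal ';' -> add ';' (already in the set)
  S -> A a : A is followed by terminal 'a' -> add 'a'
  A -> y x : A does not occur in the body -> contributes nothing
FOLLOW(A) = {;, a}
Count: 2

2


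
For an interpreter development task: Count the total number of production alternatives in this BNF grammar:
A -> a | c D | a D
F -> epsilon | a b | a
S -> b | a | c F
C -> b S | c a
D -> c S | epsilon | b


Counting alternatives per rule:
  A: 3 alternative(s)
  F: 3 alternative(s)
  S: 3 alternative(s)
  C: 2 alternative(s)
  D: 3 alternative(s)
Sum: 3 + 3 + 3 + 2 + 3 = 14

14


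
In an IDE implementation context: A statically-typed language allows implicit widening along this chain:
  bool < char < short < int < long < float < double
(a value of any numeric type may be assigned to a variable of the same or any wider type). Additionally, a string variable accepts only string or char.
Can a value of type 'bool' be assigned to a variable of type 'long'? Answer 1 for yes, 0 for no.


Target variable type: long
Source value type: bool
Numeric ranks: bool=0, long=4
Widening allowed iff rank(source) <= rank(target): 0 <= 4? Yes
Result: 1

1


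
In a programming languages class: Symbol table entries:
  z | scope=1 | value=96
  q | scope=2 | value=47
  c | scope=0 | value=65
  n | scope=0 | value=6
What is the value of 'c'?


Searching symbol table for 'c':
  z | scope=1 | value=96
  q | scope=2 | value=47
  c | scope=0 | value=65 <- MATCH
  n | scope=0 | value=6
Found 'c' at scope 0 with value 65

65


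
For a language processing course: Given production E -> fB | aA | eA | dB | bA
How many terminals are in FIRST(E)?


Production: E -> fB | aA | eA | dB | bA
Examining each alternative for leading terminals:
  E -> fB : first terminal = 'f'
  E -> aA : first terminal = 'a'
  E -> eA : first terminal = 'e'
  E -> dB : first terminal = 'd'
  E -> bA : first terminal = 'b'
FIRST(E) = {a, b, d, e, f}
Count: 5

5


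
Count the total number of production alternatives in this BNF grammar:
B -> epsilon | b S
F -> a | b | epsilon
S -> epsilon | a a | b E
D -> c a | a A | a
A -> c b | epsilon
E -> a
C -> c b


Counting alternatives per rule:
  B: 2 alternative(s)
  F: 3 alternative(s)
  S: 3 alternative(s)
  D: 3 alternative(s)
  A: 2 alternative(s)
  E: 1 alternative(s)
  C: 1 alternative(s)
Sum: 2 + 3 + 3 + 3 + 2 + 1 + 1 = 15

15


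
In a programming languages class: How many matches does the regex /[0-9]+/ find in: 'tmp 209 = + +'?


Pattern: /[0-9]+/ (int literals)
Input: 'tmp 209 = + +'
Scanning for matches:
  Match 1: '209'
Total matches: 1

1


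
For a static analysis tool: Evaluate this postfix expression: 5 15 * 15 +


Processing tokens left to right:
Push 5, Push 15
Pop 5 and 15, compute 5 * 15 = 75, push 75
Push 15
Pop 75 and 15, compute 75 + 15 = 90, push 90
Stack result: 90

90


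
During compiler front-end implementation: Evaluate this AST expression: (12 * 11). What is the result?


Expression: (12 * 11)
Evaluating step by step:
  12 * 11 = 132
Result: 132

132


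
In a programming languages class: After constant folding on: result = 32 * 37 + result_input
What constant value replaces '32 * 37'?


Identifying constant sub-expression:
  Original: result = 32 * 37 + result_input
  32 and 37 are both compile-time constants
  Evaluating: 32 * 37 = 1184
  After folding: result = 1184 + result_input

1184


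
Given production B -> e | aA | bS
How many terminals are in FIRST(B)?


Production: B -> e | aA | bS
Examining each alternative for leading terminals:
  B -> e : first terminal = 'e'
  B -> aA : first terminal = 'a'
  B -> bS : first terminal = 'b'
FIRST(B) = {a, b, e}
Count: 3

3


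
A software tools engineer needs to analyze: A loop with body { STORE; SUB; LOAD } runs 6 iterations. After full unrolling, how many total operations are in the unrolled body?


Loop body operations: STORE, SUB, LOAD (3 ops per iteration)
Unrolling 6 iterations:
  Iteration 1: STORE, SUB, LOAD (3 ops)
  Iteration 2: STORE, SUB, LOAD (3 ops)
  Iteration 3: STORE, SUB, LOAD (3 ops)
  Iteration 4: STORE, SUB, LOAD (3 ops)
  Iteration 5: STORE, SUB, LOAD (3 ops)
  Iteration 6: STORE, SUB, LOAD (3 ops)
Total: 6 iterations * 3 ops/iter = 18 operations

18


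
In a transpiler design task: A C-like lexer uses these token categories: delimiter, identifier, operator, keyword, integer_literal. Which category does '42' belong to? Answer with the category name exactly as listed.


Token: '42'
Checking categories:
  identifier: no
  integer_literal: YES
  operator: no
  keyword: no
  delimiter: no
Category: integer_literal

integer_literal


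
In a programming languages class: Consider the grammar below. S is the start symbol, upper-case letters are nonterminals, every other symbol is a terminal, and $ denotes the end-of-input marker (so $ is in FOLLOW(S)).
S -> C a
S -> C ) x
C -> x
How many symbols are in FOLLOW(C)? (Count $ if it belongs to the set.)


S is the start symbol and does not occur in any rule body, so FOLLOW(S) = {$}.
Examining every occurrence of C in a rule body:
  S -> C a : C is followed by terminal 'a' -> add 'a'
  S -> C ) x : C is followed by terminal ')' -> add ')'
  C -> x : C does not occur in the body -> contributes nothing
FOLLOW(C) = {), a}
Count: 2

2


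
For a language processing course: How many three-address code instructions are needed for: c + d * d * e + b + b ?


Expression: c + d * d * e + b + b
Generating three-address code (respecting * over +/- precedence):
  Instruction 1: t1 = d * d
  Instruction 2: t2 = t1 * e
  Instruction 3: t3 = c + t2
  Instruction 4: t4 = t3 + b
  Instruction 5: t5 = t4 + b
Total instructions: 5

5


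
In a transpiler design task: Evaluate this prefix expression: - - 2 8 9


Parsing prefix expression: - - 2 8 9
Step 1: Innermost operation '- 2 8'
  2 - 8 = -6
Step 2: Outer operation '- [-6] 9'
  -6 - 9 = -15

-15


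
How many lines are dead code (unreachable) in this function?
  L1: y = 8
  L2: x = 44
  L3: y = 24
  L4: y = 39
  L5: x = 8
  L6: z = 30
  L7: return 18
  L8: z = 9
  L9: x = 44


Analyzing control flow:
  L1: reachable (before return)
  L2: reachable (before return)
  L3: reachable (before return)
  L4: reachable (before return)
  L5: reachable (before return)
  L6: reachable (before return)
  L7: reachable (return statement)
  L8: DEAD (after return at L7)
  L9: DEAD (after return at L7)
Return at L7, total lines = 9
Dead lines: L8 through L9
Count: 2

2


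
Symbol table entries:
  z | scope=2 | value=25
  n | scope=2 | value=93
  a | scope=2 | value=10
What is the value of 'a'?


Searching symbol table for 'a':
  z | scope=2 | value=25
  n | scope=2 | value=93
  a | scope=2 | value=10 <- MATCH
Found 'a' at scope 2 with value 10

10


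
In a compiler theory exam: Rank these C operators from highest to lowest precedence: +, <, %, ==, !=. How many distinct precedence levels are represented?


Looking up precedence for each operator:
  + -> precedence 5
  < -> precedence 4
  % -> precedence 6
  == -> precedence 3
  != -> precedence 3
Sorted highest to lowest: %, +, <, ==, !=
Distinct precedence values: [6, 5, 4, 3]
Number of distinct levels: 4

4


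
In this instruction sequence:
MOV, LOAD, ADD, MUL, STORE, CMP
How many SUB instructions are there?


Scanning instruction sequence for SUB:
  Position 1: MOV
  Position 2: LOAD
  Position 3: ADD
  Position 4: MUL
  Position 5: STORE
  Position 6: CMP
Matches at positions: []
Total SUB count: 0

0


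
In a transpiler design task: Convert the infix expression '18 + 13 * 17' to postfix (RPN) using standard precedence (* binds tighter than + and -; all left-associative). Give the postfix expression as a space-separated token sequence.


Applying the shunting-yard algorithm:
  Operand 18 -> output
  Push '+' onto operator stack -> op-stack: [+]
  Operand 13 -> output
  Push '*' onto operator stack -> op-stack: [+, *]
  Operand 17 -> output
  End of input: pop '*' to output
  End of input: pop '+' to output
Postfix result: 18 13 17 * +

18 13 17 * +


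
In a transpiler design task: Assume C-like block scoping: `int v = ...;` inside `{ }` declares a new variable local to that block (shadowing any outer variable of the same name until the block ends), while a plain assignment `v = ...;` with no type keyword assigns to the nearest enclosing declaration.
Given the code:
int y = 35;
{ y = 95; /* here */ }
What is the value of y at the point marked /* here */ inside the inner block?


Analyzing scoping rules:
Outer scope: declares y = 35
Inner block: 'y = 95;' has no type keyword, so it is an assignment to the outer y (no shadowing)
Inside the block, after the assignment -> 95
Result: 95

95


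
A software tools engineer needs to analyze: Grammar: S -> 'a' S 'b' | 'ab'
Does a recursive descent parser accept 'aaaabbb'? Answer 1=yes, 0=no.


Grammar accepts strings of the form a^n b^n (n >= 1)
Word: 'aaaabbb'
Counting: 4 a's and 3 b's
Check: 4 == 3? No
Mismatch: a-count != b-count
Rejected

0


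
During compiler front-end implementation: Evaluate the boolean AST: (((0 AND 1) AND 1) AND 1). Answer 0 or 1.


Step 1: Evaluate inner node
  0 AND 1 = 0
Step 2: Evaluate next node
  0 AND 1 = 0
Step 3: Evaluate root node
  0 AND 1 = 0

0


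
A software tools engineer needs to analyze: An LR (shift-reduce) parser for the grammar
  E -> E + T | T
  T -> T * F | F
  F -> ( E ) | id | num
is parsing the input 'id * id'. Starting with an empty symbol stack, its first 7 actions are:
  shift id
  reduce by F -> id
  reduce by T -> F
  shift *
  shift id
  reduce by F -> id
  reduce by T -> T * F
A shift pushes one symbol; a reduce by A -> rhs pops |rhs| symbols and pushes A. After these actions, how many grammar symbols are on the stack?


Tracking the symbol stack through each action:
  Action 1: shift 'id' : push -> stack = [id] (size 1)
  Action 2: reduce by F -> id : pop 1, push F -> stack = [F] (size 1)
  Action 3: reduce by T -> F : pop 1, push T -> stack = [T] (size 1)
  Action 4: shift '*' : push -> stack = [T, *] (size 2)
  Action 5: shift 'id' : push -> stack = [T, *, id] (size 3)
  Action 6: reduce by F -> id : pop 1, push F -> stack = [T, *, F] (size 3)
  Action 7: reduce by T -> T * F : pop 3, push T -> stack = [T] (size 1)
Final stack size: 1

1


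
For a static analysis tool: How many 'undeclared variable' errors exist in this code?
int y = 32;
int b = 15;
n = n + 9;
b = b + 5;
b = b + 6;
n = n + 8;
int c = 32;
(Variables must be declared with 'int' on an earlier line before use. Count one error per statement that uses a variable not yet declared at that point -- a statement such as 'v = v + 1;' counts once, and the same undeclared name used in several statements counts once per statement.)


Scanning code line by line:
  Line 1: declare 'y' -> declared = ['y']
  Line 2: declare 'b' -> declared = ['b', 'y']
  Line 3: use 'n' -> ERROR (undeclared)
  Line 4: use 'b' -> OK (declared)
  Line 5: use 'b' -> OK (declared)
  Line 6: use 'n' -> ERROR (undeclared)
  Line 7: declare 'c' -> declared = ['b', 'c', 'y']
Total undeclared variable errors: 2

2


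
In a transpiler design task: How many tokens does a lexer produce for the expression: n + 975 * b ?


Scanning 'n + 975 * b'
Token 1: 'n' -> identifier
Token 2: '+' -> operator
Token 3: '975' -> integer_literal
Token 4: '*' -> operator
Token 5: 'b' -> identifier
Total tokens: 5

5


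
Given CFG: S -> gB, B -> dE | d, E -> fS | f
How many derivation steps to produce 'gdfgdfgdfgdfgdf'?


Grammar: S -> gB, B -> dE | d, E -> fS | f
Deriving 'gdfgdfgdfgdfgdf':
Step 1: S -> gB => gB
Step 2: B -> dE => gdE
Step 3: E -> fS => gdfS
Step 4: S -> gB => gdfgB
Step 5: B -> dE => gdfgdE
Step 6: E -> fS => gdfgdfS
Step 7: S -> gB => gdfgdfgB
Step 8: B -> dE => gdfgdfgdE
Step 9: E -> fS => gdfgdfgdfS
Step 10: S -> gB => gdfgdfgdfgB
Step 11: B -> dE => gdfgdfgdfgdE
Step 12: E -> fS => gdfgdfgdfgdfS
Step 13: S -> gB => gdfgdfgdfgdfgB
Step 14: B -> dE => gdfgdfgdfgdfgdE
Step 15: E -> f => gdfgdfgdfgdfgdf
Total derivation steps: 15

15


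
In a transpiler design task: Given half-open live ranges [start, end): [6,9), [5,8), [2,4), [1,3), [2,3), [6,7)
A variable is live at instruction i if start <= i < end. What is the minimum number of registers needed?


Live ranges:
  Var0: [6, 9)
  Var1: [5, 8)
  Var2: [2, 4)
  Var3: [1, 3)
  Var4: [2, 3)
  Var5: [6, 7)
Sweep-line events (position, delta, active):
  pos=1 start -> active=1
  pos=2 start -> active=2
  pos=2 start -> active=3
  pos=3 end -> active=2
  pos=3 end -> active=1
  pos=4 end -> active=0
  pos=5 start -> active=1
  pos=6 start -> active=2
  pos=6 start -> active=3
  pos=7 end -> active=2
  pos=8 end -> active=1
  pos=9 end -> active=0
Maximum simultaneous active: 3
Minimum registers needed: 3

3


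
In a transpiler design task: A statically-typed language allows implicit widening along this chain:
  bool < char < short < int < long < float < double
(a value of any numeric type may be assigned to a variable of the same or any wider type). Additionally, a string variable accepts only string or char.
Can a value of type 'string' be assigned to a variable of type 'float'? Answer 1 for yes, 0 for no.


Target variable type: float
Source value type: string
Rule: string cannot widen to any numeric type
Result: 0

0


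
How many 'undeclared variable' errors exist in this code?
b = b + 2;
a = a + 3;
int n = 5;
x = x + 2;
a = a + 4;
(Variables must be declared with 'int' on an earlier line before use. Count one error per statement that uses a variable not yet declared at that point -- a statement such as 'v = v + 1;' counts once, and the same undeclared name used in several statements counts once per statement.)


Scanning code line by line:
  Line 1: use 'b' -> ERROR (undeclared)
  Line 2: use 'a' -> ERROR (undeclared)
  Line 3: declare 'n' -> declared = ['n']
  Line 4: use 'x' -> ERROR (undeclared)
  Line 5: use 'a' -> ERROR (undeclared)
Total undeclared variable errors: 4

4


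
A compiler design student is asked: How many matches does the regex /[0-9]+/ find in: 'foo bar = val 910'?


Pattern: /[0-9]+/ (int literals)
Input: 'foo bar = val 910'
Scanning for matches:
  Match 1: '910'
Total matches: 1

1


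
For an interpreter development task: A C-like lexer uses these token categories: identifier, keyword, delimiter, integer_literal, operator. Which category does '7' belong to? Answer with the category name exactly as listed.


Token: '7'
Checking categories:
  identifier: no
  integer_literal: YES
  operator: no
  keyword: no
  delimiter: no
Category: integer_literal

integer_literal


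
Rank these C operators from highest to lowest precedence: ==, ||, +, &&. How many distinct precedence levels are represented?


Looking up precedence for each operator:
  == -> precedence 3
  || -> precedence 1
  + -> precedence 5
  && -> precedence 2
Sorted highest to lowest: +, ==, &&, ||
Distinct precedence values: [5, 3, 2, 1]
Number of distinct levels: 4

4


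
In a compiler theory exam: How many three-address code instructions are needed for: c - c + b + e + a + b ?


Expression: c - c + b + e + a + b
Generating three-address code (respecting * over +/- precedence):
  Instruction 1: t1 = c - c
  Instruction 2: t2 = t1 + b
  Instruction 3: t3 = t2 + e
  Instruction 4: t4 = t3 + a
  Instruction 5: t5 = t4 + b
Total instructions: 5

5


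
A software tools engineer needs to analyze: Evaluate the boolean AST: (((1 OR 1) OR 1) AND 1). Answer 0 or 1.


Step 1: Evaluate inner node
  1 OR 1 = 1
Step 2: Evaluate next node
  1 OR 1 = 1
Step 3: Evaluate root node
  1 AND 1 = 1

1


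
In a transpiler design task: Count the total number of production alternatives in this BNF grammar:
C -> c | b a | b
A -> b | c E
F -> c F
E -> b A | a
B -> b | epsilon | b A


Counting alternatives per rule:
  C: 3 alternative(s)
  A: 2 alternative(s)
  F: 1 alternative(s)
  E: 2 alternative(s)
  B: 3 alternative(s)
Sum: 3 + 2 + 1 + 2 + 3 = 11

11


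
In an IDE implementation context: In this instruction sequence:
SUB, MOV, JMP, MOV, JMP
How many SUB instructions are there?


Scanning instruction sequence for SUB:
  Position 1: SUB <- MATCH
  Position 2: MOV
  Position 3: JMP
  Position 4: MOV
  Position 5: JMP
Matches at positions: [1]
Total SUB count: 1

1


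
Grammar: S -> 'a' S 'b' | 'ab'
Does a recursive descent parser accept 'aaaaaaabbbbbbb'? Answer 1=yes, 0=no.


Grammar accepts strings of the form a^n b^n (n >= 1)
Word: 'aaaaaaabbbbbbb'
Counting: 7 a's and 7 b's
Check: 7 == 7? Yes
Derivation (S -> aSb applied 6 time(s), then S -> ab): S => aSb => aaSbb => aaaSbbb => aaaaSbbbb => aaaaaSbbbbb => aaaaaaSbbbbbb => aaaaaaabbbbbbb
Accepted

1


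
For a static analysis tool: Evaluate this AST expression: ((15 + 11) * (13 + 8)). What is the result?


Expression: ((15 + 11) * (13 + 8))
Evaluating step by step:
  15 + 11 = 26
  13 + 8 = 21
  26 * 21 = 546
Result: 546

546


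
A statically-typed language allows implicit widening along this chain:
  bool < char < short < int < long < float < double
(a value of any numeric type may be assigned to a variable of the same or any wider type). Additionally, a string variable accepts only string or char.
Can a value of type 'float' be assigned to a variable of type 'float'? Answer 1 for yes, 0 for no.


Target variable type: float
Source value type: float
Numeric ranks: float=5, float=5
Widening allowed iff rank(source) <= rank(target): 5 <= 5? Yes
Result: 1

1


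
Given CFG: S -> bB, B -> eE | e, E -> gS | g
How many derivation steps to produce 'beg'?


Grammar: S -> bB, B -> eE | e, E -> gS | g
Deriving 'beg':
Step 1: S -> bB => bB
Step 2: B -> eE => beE
Step 3: E -> g => beg
Total derivation steps: 3

3
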